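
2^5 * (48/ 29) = 52.97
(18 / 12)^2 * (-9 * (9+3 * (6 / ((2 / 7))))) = -1458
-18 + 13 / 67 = -1193 / 67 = -17.81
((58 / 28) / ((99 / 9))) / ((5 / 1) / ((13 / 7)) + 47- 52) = -377 / 4620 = -0.08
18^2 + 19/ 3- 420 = -89.67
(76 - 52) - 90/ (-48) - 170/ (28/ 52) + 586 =16585/ 56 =296.16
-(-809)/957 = 809/957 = 0.85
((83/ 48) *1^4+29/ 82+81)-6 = 151699/ 1968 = 77.08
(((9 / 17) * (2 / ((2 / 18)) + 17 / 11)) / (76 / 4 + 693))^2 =0.00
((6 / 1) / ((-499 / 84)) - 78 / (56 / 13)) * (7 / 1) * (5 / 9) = -445175 / 5988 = -74.34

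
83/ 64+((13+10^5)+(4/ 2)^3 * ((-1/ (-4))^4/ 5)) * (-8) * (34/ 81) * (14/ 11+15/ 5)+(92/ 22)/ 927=-4682389567061/ 3263040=-1434977.68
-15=-15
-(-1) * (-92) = -92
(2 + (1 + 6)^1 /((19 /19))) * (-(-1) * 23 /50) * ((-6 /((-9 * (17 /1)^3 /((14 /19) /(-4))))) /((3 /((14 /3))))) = -1127 /7001025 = -0.00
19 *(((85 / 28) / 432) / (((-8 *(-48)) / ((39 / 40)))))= 4199 / 12386304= 0.00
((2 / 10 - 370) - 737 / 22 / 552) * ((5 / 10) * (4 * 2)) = -2041631 / 1380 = -1479.44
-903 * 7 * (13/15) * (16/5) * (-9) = 3944304/25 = 157772.16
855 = 855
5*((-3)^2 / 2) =45 / 2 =22.50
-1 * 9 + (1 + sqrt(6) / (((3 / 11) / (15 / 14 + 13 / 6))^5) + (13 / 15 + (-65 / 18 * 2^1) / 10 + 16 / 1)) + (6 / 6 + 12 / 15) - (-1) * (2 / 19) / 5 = 17041 / 1710 + 234157455059968 * sqrt(6) / 992436543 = 577947.46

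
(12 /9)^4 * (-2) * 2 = -1024 /81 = -12.64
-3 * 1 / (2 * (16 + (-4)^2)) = -3 / 64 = -0.05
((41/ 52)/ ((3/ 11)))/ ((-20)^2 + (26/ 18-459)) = -1353/ 26936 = -0.05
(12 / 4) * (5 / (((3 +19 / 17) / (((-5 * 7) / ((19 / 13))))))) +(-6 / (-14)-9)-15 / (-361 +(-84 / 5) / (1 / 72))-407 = -502.80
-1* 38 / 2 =-19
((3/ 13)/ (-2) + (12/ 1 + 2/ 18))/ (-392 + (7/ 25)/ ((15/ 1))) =-0.03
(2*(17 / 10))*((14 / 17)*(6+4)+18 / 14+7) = 1966 / 35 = 56.17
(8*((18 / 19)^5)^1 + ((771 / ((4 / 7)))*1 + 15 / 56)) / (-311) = -187972756191 / 43123740184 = -4.36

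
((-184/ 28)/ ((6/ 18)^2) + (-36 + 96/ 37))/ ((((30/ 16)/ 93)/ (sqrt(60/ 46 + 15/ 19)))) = -1188912 * sqrt(399855)/ 113183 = -6642.32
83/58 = 1.43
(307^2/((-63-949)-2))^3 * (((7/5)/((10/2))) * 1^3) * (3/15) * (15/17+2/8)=-451251873537214211/8862021324000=-50919.75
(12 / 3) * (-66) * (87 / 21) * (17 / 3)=-43384 / 7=-6197.71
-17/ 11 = -1.55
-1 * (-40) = 40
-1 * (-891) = 891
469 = 469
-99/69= -33/23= -1.43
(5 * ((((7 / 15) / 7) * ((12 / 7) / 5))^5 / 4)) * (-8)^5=-8388608 / 32826171875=-0.00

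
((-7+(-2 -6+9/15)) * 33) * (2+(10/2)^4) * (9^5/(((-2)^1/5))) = 43984182924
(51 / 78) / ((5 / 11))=187 / 130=1.44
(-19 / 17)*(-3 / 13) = 57 / 221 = 0.26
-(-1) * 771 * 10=7710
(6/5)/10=0.12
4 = 4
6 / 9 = 2 / 3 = 0.67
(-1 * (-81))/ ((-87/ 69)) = -1863/ 29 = -64.24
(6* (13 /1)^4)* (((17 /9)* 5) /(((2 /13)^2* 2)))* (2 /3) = 410278765 /18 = 22793264.72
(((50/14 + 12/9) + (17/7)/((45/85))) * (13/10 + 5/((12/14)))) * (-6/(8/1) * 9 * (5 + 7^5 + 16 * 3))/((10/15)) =-80910297/7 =-11558613.86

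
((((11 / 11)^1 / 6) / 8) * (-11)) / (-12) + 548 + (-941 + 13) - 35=-239029 / 576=-414.98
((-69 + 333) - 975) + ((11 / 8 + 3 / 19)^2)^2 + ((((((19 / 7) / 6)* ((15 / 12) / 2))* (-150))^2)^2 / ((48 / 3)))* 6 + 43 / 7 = 1212504.06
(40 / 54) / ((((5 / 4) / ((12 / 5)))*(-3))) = -64 / 135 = -0.47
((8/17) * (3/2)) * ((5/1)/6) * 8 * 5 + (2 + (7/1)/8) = 3591/136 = 26.40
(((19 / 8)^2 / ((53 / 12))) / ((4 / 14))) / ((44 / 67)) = 507927 / 74624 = 6.81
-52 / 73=-0.71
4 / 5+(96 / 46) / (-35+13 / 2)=1588 / 2185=0.73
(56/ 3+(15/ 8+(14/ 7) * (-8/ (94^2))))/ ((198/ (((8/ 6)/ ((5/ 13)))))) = 14156233/ 39364380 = 0.36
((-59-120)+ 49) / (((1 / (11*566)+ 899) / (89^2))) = -1282219796 / 1119435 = -1145.42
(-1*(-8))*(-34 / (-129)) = 2.11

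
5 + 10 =15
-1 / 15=-0.07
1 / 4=0.25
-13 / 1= -13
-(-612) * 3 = 1836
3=3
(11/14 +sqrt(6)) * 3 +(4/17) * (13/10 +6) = 11.42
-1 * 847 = -847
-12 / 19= -0.63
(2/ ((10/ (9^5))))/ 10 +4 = 59249/ 50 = 1184.98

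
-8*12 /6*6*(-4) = 384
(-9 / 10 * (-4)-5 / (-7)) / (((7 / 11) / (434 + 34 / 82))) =29584071 / 10045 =2945.15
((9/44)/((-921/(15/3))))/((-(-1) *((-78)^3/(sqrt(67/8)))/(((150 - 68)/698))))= 0.00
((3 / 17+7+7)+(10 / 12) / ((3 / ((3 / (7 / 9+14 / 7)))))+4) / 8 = 3141 / 1360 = 2.31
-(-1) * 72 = 72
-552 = -552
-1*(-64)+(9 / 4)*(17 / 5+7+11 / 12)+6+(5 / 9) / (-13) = 893129 / 9360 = 95.42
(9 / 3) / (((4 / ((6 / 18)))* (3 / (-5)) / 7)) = -35 / 12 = -2.92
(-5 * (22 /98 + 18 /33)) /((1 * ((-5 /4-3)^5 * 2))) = 1062400 /765302923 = 0.00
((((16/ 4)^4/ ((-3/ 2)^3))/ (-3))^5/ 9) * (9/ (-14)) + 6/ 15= -90071943732428306/ 122037454035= -738068.03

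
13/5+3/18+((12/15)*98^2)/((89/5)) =1159867/2670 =434.41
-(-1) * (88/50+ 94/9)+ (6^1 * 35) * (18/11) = 880706/2475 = 355.84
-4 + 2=-2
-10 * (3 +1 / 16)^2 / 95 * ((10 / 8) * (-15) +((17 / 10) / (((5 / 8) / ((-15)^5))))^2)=-40973451560819925 / 9728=-4211909083143.50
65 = 65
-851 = -851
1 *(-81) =-81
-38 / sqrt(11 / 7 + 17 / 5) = -19 * sqrt(6090) / 87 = -17.04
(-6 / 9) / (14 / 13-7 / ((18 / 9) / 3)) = 0.07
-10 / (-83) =10 / 83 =0.12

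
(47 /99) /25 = 47 /2475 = 0.02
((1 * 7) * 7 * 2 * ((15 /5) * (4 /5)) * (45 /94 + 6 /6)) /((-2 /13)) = -531258 /235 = -2260.67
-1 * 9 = -9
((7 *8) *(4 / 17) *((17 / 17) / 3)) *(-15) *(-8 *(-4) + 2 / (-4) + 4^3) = -106960 / 17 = -6291.76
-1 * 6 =-6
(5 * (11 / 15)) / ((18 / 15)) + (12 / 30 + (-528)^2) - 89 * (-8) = 25154951 / 90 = 279499.46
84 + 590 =674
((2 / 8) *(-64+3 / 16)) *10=-5105 / 32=-159.53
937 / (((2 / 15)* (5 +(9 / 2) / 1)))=14055 / 19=739.74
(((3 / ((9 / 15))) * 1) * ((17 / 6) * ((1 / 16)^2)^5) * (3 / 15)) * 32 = 17 / 206158430208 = 0.00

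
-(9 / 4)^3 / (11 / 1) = -729 / 704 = -1.04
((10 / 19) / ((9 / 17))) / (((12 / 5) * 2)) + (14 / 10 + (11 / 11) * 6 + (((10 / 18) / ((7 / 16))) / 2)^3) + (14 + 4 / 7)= 2131677749 / 95017860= 22.43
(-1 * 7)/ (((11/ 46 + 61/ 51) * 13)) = -2346/ 6253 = -0.38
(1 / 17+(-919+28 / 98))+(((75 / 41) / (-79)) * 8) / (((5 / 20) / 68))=-373508280 / 385441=-969.04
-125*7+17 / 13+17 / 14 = -158791 / 182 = -872.48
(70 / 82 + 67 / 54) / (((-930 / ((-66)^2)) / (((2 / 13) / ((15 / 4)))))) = -4488616 / 11153025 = -0.40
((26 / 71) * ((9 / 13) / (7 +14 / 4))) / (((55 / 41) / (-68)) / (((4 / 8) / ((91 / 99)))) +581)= 150552 / 3622519187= 0.00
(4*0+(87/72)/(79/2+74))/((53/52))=377/36093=0.01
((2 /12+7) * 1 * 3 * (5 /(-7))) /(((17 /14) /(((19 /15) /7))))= -817 /357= -2.29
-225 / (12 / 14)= -525 / 2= -262.50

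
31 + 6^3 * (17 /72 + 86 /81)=934 /3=311.33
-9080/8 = -1135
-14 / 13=-1.08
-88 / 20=-22 / 5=-4.40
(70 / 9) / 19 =70 / 171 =0.41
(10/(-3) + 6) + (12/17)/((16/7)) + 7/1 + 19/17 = 2263/204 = 11.09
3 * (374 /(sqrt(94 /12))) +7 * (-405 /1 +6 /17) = -48153 /17 +1122 * sqrt(282) /47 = -2431.64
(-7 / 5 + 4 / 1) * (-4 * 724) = -37648 / 5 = -7529.60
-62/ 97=-0.64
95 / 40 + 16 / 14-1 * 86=-4619 / 56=-82.48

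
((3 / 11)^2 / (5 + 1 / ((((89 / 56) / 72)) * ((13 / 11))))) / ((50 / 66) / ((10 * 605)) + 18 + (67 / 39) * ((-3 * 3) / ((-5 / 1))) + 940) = 44671770 / 25013021955527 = 0.00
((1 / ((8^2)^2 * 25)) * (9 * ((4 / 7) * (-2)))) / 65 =-0.00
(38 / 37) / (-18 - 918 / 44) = -44 / 1665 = -0.03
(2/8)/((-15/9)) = -3/20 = -0.15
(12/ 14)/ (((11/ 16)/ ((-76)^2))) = 554496/ 77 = 7201.25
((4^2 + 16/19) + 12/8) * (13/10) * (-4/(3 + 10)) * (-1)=697/95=7.34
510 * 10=5100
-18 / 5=-3.60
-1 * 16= -16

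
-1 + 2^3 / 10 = -1 / 5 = -0.20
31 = 31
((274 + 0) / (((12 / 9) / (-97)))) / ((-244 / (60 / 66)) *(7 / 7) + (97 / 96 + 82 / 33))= 105248880 / 1398697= 75.25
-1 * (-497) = 497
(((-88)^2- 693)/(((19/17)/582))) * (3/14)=104643891/133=786796.17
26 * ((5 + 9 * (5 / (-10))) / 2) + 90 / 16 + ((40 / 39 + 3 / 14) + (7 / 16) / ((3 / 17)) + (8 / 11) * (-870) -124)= -11865985 / 16016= -740.88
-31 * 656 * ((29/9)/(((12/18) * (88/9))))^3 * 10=-4184786565/170368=-24563.22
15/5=3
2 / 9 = 0.22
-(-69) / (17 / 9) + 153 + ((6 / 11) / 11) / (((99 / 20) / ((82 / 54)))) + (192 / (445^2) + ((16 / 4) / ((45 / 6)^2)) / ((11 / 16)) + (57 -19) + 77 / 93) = 2570609863955977 / 11251067015925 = 228.48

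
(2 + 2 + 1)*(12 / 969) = 20 / 323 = 0.06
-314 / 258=-157 / 129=-1.22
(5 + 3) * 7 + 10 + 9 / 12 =267 / 4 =66.75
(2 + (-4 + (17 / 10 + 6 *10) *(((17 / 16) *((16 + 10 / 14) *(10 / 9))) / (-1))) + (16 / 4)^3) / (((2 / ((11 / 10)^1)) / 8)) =-1423543 / 280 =-5084.08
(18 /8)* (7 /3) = 21 /4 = 5.25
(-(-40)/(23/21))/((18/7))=980/69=14.20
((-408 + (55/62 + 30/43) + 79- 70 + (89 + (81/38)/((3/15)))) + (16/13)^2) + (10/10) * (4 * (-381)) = -1820.24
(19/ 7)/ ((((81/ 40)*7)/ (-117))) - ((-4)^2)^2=-122776/ 441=-278.40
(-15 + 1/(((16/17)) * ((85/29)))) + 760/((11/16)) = 959919/880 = 1090.82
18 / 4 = 9 / 2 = 4.50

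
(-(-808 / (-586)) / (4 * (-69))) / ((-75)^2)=101 / 113720625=0.00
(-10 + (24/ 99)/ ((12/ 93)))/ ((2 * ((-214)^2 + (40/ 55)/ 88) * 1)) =-1474/ 16623951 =-0.00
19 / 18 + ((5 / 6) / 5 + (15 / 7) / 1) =212 / 63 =3.37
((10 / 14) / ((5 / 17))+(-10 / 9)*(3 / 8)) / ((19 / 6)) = 169 / 266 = 0.64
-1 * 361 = -361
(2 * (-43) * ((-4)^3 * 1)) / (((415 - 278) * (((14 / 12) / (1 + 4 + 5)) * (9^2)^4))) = 0.00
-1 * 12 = -12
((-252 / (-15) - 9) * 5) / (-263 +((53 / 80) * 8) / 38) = -14820 / 99887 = -0.15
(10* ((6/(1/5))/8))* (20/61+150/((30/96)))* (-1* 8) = -8790000/61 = -144098.36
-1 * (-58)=58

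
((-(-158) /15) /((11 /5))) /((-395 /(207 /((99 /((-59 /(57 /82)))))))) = 222548 /103455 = 2.15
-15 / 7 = -2.14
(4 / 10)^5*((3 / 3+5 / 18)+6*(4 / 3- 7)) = -9424 / 28125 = -0.34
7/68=0.10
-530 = -530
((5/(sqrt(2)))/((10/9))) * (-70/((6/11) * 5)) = -231 * sqrt(2)/4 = -81.67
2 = 2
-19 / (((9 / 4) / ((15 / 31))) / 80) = -30400 / 93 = -326.88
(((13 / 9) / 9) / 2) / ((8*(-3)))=-13 / 3888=-0.00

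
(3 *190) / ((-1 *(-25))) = 114 / 5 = 22.80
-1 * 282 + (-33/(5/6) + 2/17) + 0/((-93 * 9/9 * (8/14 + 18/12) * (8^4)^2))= -27326/85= -321.48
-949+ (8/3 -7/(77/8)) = -31253/33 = -947.06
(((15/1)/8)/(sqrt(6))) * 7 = 35 * sqrt(6)/16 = 5.36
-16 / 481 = -0.03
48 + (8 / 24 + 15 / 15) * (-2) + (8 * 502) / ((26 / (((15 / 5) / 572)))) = 257342 / 5577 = 46.14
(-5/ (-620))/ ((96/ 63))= 21/ 3968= 0.01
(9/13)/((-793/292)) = -2628/10309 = -0.25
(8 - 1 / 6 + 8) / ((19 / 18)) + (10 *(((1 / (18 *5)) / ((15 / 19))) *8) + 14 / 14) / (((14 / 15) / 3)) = 131 / 6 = 21.83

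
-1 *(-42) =42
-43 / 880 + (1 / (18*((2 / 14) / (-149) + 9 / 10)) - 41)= -3043939139 / 74265840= -40.99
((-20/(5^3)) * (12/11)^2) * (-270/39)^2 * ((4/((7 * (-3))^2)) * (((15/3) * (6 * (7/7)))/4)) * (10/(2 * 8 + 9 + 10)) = -0.18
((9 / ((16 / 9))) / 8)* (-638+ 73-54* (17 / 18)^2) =-99333 / 256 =-388.02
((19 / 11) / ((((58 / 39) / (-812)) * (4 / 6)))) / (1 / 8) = -11317.09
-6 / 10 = -3 / 5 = -0.60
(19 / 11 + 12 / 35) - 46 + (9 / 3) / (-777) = -625836 / 14245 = -43.93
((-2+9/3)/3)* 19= 19/3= 6.33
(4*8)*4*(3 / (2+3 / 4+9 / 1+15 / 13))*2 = 59.52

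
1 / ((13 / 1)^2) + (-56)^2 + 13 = 532182 / 169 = 3149.01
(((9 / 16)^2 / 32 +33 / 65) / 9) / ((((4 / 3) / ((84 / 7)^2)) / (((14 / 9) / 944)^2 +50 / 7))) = 6376103639137 / 143722414080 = 44.36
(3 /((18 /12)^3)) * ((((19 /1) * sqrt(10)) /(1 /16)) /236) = 608 * sqrt(10) /531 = 3.62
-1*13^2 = -169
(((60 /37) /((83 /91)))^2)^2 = 888731494560000 /88944534343681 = 9.99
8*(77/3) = 616/3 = 205.33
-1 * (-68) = 68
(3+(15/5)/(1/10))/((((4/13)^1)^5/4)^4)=627163804571066381480433/4294967296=146022952294691.09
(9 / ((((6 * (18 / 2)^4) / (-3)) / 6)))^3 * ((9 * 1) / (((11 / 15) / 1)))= -5 / 5845851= -0.00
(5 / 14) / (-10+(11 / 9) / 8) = -180 / 4963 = -0.04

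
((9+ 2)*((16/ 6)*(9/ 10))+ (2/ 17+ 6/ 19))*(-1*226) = -6064.36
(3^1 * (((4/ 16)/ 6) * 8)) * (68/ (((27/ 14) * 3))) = 952/ 81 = 11.75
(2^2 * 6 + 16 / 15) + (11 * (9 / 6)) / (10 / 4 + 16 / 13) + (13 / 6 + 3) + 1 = 103759 / 2910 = 35.66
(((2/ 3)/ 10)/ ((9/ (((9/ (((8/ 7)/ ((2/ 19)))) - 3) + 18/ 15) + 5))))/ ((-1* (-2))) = 1531/ 102600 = 0.01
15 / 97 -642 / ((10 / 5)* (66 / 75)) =-778095 / 2134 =-364.62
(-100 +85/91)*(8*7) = -72120/13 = -5547.69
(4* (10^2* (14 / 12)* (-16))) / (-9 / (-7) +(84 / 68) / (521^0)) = -26656 / 9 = -2961.78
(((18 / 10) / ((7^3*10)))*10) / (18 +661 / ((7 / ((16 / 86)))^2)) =16641 / 58559270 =0.00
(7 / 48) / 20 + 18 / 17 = 17399 / 16320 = 1.07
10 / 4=5 / 2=2.50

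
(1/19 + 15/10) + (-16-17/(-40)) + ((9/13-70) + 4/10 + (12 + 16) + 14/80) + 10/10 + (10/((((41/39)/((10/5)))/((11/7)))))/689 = -403602065/7514234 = -53.71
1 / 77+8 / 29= 645 / 2233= 0.29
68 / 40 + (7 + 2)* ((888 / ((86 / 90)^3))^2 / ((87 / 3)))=589312726921983157 / 1833195284210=321467.51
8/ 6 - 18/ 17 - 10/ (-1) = 524/ 51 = 10.27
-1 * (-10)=10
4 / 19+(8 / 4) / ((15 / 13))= 554 / 285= 1.94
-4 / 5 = -0.80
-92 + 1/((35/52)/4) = -3012/35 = -86.06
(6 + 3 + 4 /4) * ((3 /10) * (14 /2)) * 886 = 18606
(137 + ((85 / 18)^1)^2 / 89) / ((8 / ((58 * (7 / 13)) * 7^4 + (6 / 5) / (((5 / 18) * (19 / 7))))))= 48226589477717 / 37486800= 1286495.23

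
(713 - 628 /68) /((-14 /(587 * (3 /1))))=-10534302 /119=-88523.55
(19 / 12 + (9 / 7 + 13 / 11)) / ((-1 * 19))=-197 / 924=-0.21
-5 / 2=-2.50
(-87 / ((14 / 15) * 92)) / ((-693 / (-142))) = -10295 / 49588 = -0.21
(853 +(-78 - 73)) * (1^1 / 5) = 702 / 5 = 140.40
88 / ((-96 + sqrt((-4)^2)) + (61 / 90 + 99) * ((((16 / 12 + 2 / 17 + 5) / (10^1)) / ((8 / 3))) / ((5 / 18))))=-2992000 / 176541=-16.95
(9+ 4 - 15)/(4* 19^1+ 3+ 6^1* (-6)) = -2/43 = -0.05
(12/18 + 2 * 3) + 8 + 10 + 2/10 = 373/15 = 24.87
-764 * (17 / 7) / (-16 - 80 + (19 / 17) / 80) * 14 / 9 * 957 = 11269427840 / 391623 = 28776.22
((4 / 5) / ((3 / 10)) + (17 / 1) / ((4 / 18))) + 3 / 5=2393 / 30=79.77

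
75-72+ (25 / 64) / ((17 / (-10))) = 1507 / 544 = 2.77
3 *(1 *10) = 30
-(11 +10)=-21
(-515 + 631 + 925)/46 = 1041/46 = 22.63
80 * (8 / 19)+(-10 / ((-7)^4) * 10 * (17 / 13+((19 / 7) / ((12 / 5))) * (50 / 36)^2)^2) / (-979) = 47080038559898265235 / 1397667152466801216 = 33.68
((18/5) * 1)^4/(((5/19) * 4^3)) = 124659/12500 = 9.97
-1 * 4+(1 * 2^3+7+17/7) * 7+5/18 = 2129/18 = 118.28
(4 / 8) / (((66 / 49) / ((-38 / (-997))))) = 931 / 65802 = 0.01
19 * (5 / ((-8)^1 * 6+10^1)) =-5 / 2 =-2.50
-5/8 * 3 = -15/8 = -1.88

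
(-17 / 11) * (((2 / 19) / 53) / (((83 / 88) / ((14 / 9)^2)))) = -53312 / 6770061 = -0.01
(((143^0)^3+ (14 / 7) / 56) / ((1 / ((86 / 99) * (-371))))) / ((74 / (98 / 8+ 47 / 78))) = -132512455 / 2285712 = -57.97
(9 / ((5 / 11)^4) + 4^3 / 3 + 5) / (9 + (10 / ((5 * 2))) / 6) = 889364 / 34375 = 25.87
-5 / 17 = -0.29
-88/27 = -3.26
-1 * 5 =-5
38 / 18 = 19 / 9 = 2.11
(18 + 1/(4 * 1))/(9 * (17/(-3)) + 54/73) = -5329/14676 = -0.36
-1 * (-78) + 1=79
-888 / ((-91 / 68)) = 60384 / 91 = 663.56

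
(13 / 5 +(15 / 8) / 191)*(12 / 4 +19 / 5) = 338963 / 19100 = 17.75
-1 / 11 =-0.09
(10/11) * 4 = 40/11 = 3.64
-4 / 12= -1 / 3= -0.33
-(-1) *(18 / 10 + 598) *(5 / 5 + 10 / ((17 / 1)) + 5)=335888 / 85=3951.62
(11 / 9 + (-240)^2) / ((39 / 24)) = 4147288 / 117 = 35446.91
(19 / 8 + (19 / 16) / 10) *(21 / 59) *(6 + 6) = 25137 / 2360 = 10.65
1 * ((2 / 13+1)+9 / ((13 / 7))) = 6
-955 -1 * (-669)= -286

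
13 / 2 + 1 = 15 / 2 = 7.50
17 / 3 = 5.67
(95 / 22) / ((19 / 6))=15 / 11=1.36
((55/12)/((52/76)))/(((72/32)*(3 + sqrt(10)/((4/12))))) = -1045/9477 + 1045*sqrt(10)/9477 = 0.24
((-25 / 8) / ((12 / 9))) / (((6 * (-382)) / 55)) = 1375 / 24448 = 0.06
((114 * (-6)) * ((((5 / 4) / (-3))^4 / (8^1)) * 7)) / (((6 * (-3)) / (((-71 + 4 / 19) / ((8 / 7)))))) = -41190625 / 663552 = -62.08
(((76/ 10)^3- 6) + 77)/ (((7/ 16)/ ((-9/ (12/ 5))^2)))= 573723/ 35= 16392.09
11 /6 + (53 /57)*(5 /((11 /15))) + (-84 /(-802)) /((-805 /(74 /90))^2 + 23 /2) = 10786433388831697 /1319756784931398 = 8.17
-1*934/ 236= -467/ 118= -3.96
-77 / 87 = -0.89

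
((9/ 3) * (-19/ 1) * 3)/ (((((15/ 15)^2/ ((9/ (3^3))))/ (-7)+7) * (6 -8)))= 1197/ 92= 13.01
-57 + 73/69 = -55.94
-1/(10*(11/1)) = -1/110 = -0.01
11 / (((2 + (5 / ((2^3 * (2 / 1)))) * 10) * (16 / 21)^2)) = 4851 / 1312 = 3.70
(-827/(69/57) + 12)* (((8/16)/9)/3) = -15437/1242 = -12.43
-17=-17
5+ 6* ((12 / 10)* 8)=313 / 5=62.60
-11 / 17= -0.65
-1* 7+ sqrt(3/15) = -7+ sqrt(5)/5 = -6.55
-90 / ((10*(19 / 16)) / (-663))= 95472 / 19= 5024.84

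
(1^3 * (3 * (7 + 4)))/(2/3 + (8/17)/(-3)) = 1683/26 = 64.73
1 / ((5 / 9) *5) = 9 / 25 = 0.36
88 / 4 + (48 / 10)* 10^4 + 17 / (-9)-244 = 429985 / 9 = 47776.11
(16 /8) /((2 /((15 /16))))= 15 /16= 0.94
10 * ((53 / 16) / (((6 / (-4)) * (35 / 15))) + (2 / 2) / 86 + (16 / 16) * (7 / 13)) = -62035 / 15652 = -3.96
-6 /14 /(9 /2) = -2 /21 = -0.10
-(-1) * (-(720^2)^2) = -268738560000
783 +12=795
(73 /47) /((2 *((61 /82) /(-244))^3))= -27404162.72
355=355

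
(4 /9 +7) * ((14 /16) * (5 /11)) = 2345 /792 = 2.96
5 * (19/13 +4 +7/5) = 34.31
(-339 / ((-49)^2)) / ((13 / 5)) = -1695 / 31213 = -0.05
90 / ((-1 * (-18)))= 5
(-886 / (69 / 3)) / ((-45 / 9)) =886 / 115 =7.70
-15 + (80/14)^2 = 17.65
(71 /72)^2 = 5041 /5184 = 0.97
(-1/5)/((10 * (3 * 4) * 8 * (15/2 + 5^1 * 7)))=-1/204000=-0.00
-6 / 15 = -2 / 5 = -0.40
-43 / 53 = -0.81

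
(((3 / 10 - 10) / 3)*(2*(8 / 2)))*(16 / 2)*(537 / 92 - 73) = 4794904 / 345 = 13898.27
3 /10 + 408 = 4083 /10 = 408.30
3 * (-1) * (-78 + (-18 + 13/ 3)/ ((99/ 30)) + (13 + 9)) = 5954/ 33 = 180.42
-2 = -2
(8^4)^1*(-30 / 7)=-17554.29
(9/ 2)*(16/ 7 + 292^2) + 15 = 2685993/ 7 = 383713.29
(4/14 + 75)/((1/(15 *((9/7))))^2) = 9604575/343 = 28001.68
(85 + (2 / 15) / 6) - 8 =3466 / 45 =77.02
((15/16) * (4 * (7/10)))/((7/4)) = 3/2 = 1.50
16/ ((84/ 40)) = 160/ 21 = 7.62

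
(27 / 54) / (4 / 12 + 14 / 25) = 75 / 134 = 0.56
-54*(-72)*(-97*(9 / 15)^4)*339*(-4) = 41423109696 / 625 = 66276975.51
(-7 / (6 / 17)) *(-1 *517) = 61523 / 6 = 10253.83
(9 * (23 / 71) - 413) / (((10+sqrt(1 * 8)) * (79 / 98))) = -7133420 / 129007+1426684 * sqrt(2) / 129007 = -39.66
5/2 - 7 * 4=-51/2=-25.50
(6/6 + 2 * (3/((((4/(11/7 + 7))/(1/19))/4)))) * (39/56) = 19227/7448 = 2.58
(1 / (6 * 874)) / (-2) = -1 / 10488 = -0.00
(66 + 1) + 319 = 386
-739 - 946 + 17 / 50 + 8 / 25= -84217 / 50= -1684.34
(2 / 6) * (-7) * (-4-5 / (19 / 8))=812 / 57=14.25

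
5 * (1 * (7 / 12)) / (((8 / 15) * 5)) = 35 / 32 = 1.09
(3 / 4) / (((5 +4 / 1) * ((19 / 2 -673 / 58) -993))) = -0.00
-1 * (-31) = 31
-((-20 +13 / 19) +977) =-18196 / 19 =-957.68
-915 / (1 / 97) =-88755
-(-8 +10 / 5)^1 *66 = 396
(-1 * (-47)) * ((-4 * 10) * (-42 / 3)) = 26320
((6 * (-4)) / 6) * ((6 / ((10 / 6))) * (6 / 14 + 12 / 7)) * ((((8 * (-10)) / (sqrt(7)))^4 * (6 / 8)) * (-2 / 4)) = 3317760000 / 343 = 9672769.68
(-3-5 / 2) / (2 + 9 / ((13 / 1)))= -143 / 70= -2.04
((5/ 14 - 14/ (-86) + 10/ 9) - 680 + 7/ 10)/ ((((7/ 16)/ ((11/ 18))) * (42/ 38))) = -15347331472/ 17920035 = -856.43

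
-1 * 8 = -8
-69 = -69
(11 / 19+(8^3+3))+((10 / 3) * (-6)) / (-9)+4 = 89228 / 171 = 521.80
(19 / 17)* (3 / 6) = 19 / 34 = 0.56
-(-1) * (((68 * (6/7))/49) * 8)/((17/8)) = 1536/343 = 4.48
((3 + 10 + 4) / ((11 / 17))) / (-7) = -289 / 77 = -3.75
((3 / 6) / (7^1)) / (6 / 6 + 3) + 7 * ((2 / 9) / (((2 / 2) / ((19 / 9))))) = 14977 / 4536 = 3.30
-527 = -527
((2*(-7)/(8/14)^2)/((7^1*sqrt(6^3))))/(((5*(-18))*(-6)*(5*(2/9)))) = -49*sqrt(6)/172800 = -0.00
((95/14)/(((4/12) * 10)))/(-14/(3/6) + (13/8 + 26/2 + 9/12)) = -114/707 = -0.16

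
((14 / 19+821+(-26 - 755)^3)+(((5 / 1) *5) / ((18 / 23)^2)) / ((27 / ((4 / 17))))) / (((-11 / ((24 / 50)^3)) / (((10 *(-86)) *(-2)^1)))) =7408701105583297024 / 899353125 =8237811044.00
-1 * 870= -870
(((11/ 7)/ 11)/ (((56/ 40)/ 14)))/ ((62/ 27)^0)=1.43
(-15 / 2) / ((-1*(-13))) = -15 / 26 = -0.58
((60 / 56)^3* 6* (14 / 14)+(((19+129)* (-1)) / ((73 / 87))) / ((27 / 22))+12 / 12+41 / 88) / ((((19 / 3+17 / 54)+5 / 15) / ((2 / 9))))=-2674676987 / 623020398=-4.29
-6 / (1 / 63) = -378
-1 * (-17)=17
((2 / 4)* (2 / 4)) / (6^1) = 1 / 24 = 0.04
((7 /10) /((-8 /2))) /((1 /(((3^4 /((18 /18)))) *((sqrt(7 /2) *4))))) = -106.08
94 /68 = 1.38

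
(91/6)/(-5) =-91/30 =-3.03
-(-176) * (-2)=-352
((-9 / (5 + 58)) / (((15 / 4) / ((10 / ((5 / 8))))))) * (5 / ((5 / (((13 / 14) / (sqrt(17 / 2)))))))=-416 * sqrt(34) / 12495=-0.19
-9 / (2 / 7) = -63 / 2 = -31.50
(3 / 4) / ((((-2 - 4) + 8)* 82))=3 / 656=0.00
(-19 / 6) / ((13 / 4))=-38 / 39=-0.97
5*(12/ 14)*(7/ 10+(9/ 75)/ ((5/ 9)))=687/ 175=3.93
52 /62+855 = 26531 /31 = 855.84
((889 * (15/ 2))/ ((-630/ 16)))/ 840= -127/ 630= -0.20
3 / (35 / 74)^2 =16428 / 1225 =13.41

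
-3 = -3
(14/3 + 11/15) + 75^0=32/5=6.40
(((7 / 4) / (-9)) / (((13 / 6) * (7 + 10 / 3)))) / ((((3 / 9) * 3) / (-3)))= 21 / 806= 0.03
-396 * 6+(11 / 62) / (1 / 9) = -147213 / 62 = -2374.40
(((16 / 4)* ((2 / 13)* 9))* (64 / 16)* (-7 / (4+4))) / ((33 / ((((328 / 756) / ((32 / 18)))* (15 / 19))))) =-615 / 5434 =-0.11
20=20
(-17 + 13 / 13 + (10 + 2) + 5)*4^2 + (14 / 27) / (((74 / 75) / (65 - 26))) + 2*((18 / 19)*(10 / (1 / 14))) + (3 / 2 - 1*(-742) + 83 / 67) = 295746461 / 282606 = 1046.50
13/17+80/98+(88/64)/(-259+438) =1895107/1192856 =1.59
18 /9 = 2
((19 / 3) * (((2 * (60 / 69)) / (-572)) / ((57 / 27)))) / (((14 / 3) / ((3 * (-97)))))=13095 / 23023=0.57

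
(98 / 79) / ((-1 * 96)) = -49 / 3792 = -0.01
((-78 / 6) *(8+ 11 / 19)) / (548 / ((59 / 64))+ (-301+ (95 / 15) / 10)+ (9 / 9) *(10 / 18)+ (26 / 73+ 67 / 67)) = -821387970 / 2179926031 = -0.38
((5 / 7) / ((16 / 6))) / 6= 5 / 112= 0.04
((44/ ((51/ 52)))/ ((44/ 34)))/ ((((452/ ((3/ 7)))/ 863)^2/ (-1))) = -29045991/ 1251362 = -23.21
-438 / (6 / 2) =-146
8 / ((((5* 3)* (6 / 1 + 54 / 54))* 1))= 8 / 105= 0.08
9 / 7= 1.29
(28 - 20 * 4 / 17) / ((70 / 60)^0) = 23.29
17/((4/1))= 17/4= 4.25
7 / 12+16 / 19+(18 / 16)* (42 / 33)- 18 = -18989 / 1254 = -15.14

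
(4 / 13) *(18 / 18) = 4 / 13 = 0.31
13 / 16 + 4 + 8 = 205 / 16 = 12.81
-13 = -13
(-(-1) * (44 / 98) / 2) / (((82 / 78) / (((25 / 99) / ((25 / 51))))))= 221 / 2009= 0.11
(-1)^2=1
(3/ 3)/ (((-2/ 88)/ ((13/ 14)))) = -286/ 7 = -40.86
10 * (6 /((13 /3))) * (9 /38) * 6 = 4860 /247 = 19.68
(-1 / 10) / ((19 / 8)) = -4 / 95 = -0.04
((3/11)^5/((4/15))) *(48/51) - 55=-150568105/2737867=-54.99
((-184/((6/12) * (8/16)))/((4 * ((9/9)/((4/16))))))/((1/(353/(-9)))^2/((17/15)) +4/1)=-97444238/8474627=-11.50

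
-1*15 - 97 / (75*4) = -4597 / 300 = -15.32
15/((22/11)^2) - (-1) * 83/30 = 391/60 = 6.52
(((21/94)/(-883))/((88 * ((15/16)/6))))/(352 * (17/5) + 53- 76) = -0.00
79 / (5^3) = 79 / 125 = 0.63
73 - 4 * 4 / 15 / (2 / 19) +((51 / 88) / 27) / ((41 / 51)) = 3403789 / 54120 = 62.89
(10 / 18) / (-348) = -5 / 3132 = -0.00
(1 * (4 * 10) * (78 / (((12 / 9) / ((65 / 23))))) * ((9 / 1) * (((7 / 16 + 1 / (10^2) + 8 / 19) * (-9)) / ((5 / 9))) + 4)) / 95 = -7088056209 / 830300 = -8536.74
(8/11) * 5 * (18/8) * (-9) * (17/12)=-2295/22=-104.32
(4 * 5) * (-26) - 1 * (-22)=-498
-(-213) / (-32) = -213 / 32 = -6.66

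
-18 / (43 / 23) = -9.63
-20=-20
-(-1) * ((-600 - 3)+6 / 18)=-1808 / 3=-602.67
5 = 5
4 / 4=1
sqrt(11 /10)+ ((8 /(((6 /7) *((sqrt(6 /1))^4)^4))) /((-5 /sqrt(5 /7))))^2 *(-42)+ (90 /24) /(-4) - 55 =-73971485366449 /1322395269120+ sqrt(110) /10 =-54.89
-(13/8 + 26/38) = -351/152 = -2.31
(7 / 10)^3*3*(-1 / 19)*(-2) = 1029 / 9500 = 0.11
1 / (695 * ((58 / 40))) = 4 / 4031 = 0.00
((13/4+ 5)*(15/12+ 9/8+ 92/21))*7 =12485/32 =390.16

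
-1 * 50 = -50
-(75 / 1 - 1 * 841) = 766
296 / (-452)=-74 / 113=-0.65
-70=-70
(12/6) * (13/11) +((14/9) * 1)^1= 3.92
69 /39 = 1.77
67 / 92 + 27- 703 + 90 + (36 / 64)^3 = -55120513 / 94208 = -585.09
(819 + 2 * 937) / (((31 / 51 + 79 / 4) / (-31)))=-17030532 / 4153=-4100.78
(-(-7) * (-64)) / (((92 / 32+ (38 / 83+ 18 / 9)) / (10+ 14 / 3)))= -13088768 / 10623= -1232.12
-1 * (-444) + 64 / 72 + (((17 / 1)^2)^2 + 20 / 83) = 83966.13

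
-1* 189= -189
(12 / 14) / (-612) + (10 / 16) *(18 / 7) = 2293 / 1428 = 1.61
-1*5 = -5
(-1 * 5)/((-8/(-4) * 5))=-1/2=-0.50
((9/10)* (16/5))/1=72/25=2.88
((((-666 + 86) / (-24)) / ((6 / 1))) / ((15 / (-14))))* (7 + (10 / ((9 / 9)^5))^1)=-3451 / 54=-63.91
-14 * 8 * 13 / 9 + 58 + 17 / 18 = -617 / 6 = -102.83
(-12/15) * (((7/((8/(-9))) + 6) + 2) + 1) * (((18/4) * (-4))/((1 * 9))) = 9/5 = 1.80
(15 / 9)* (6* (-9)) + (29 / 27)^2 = -64769 / 729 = -88.85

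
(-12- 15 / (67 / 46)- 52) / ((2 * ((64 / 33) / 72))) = -739233 / 536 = -1379.17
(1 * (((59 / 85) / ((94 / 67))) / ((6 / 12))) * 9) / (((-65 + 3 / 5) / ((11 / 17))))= -391347 / 4373726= -0.09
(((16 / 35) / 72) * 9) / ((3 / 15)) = 2 / 7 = 0.29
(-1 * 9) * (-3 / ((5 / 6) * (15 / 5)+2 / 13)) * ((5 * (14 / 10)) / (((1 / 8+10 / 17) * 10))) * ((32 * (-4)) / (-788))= 3564288 / 2197535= 1.62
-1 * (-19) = 19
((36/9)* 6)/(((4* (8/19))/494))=14079/2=7039.50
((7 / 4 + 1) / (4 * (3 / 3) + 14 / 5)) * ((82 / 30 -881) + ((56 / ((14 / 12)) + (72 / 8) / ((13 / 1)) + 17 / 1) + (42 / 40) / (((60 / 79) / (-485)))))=-50899541 / 84864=-599.78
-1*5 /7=-5 /7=-0.71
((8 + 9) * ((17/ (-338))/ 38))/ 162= -289/ 2080728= -0.00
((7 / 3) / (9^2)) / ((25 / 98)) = 686 / 6075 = 0.11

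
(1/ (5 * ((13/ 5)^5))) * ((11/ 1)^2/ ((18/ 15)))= 0.17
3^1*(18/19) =54/19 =2.84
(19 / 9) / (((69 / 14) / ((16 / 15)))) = 4256 / 9315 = 0.46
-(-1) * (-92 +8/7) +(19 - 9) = -566/7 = -80.86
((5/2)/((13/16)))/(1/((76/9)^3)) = 17559040/9477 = 1852.81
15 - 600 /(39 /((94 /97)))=115 /1261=0.09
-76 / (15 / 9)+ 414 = 1842 / 5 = 368.40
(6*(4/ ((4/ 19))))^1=114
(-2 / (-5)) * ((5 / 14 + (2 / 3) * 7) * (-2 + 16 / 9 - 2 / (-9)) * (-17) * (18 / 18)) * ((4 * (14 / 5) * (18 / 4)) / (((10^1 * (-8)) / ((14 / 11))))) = 0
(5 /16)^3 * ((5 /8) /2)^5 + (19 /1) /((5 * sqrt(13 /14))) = 390625 /4294967296 + 19 * sqrt(182) /65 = 3.94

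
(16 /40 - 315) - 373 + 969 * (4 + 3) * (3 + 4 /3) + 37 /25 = 717672 /25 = 28706.88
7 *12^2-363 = 645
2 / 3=0.67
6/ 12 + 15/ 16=23/ 16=1.44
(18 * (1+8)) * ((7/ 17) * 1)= 1134/ 17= 66.71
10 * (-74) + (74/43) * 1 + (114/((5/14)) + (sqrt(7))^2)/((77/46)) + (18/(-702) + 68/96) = -542.72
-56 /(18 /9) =-28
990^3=970299000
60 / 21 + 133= 951 / 7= 135.86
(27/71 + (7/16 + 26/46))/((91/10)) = 180675/1188824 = 0.15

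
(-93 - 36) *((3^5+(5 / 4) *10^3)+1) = -192726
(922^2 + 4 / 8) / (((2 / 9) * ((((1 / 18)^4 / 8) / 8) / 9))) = 231306115463424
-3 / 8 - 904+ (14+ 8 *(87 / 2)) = -4339 / 8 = -542.38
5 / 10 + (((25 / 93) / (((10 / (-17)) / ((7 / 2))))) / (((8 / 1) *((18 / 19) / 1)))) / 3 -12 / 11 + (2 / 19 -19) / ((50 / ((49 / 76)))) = -14436650363 / 15953889600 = -0.90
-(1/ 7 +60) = -60.14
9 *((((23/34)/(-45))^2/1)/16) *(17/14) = 529/3427200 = 0.00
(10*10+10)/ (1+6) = 110/ 7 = 15.71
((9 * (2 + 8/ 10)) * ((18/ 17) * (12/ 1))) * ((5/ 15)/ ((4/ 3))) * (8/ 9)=71.15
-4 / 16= -1 / 4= -0.25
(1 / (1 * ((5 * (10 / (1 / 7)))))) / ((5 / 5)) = 1 / 350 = 0.00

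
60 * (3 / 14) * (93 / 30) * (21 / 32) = 837 / 32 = 26.16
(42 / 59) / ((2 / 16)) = 336 / 59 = 5.69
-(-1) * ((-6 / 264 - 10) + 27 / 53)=-22185 / 2332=-9.51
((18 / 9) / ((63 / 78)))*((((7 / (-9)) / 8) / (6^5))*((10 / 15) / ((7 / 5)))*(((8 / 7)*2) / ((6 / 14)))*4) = -0.00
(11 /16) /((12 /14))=77 /96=0.80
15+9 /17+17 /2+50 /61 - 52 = -56311 /2074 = -27.15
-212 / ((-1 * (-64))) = -53 / 16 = -3.31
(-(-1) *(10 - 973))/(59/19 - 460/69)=54891/203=270.40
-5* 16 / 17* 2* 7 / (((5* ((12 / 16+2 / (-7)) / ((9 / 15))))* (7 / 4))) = -10752 / 1105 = -9.73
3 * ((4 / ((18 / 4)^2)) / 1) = 16 / 27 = 0.59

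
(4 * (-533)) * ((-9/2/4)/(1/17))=40774.50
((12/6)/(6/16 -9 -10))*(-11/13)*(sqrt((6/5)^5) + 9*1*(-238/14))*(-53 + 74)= -565488/1937 + 133056*sqrt(30)/242125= -288.93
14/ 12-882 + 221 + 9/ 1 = -3905/ 6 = -650.83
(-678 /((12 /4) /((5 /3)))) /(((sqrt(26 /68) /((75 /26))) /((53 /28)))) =-748625 * sqrt(442) /4732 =-3326.06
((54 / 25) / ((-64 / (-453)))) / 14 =1.09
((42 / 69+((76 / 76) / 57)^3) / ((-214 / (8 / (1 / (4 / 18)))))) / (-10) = 2074180 / 4101839757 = 0.00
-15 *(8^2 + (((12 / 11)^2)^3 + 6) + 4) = -2011222470 / 1771561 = -1135.28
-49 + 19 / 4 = -177 / 4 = -44.25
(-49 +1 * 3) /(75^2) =-46 /5625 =-0.01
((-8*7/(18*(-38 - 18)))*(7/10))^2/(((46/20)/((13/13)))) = 49/74520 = 0.00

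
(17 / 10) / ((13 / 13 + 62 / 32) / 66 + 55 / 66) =2992 / 1545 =1.94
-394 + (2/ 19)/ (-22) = -82347/ 209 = -394.00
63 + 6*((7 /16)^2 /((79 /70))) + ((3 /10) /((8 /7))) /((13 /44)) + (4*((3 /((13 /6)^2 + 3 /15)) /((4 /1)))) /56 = 131568788943 /2026722880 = 64.92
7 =7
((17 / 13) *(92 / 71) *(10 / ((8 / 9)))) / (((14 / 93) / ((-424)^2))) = 147086880480 / 6461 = 22765342.90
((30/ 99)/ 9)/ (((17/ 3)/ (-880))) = -800/ 153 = -5.23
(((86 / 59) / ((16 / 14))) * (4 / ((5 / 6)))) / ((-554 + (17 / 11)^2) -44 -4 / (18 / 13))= -0.01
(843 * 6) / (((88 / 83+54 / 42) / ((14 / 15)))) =13713924 / 6815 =2012.31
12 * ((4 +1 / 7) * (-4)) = -1392 / 7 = -198.86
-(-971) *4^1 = 3884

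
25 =25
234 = 234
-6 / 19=-0.32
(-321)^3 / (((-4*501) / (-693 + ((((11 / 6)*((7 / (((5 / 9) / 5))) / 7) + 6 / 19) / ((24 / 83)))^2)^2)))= 1076956870740422802007851 / 5705198993408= 188767626157.26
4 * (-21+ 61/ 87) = -7064/ 87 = -81.20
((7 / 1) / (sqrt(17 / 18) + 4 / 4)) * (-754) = -95004 + 15834 * sqrt(34) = -2676.71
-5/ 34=-0.15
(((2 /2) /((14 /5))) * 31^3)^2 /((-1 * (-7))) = 22187592025 /1372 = 16171714.30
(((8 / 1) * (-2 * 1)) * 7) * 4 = -448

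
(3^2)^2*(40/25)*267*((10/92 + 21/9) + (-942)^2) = 3531157623684/115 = 30705718466.82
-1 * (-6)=6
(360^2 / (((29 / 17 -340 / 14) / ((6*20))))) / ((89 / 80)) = -148055040000 / 239143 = -619106.73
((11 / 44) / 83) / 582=1 / 193224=0.00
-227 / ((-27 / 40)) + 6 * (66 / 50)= 232346 / 675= 344.22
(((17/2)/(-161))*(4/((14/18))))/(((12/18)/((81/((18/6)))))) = -11.00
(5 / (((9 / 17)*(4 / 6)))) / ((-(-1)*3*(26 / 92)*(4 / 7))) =13685 / 468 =29.24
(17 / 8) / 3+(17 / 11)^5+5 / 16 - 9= 6470603 / 7730448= 0.84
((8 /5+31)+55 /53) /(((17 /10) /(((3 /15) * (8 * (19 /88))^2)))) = 6435908 /545105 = 11.81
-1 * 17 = -17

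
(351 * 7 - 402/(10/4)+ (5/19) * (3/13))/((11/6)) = 17015292/13585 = 1252.51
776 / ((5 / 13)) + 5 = 10113 / 5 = 2022.60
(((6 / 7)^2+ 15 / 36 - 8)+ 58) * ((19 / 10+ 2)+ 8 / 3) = 5925169 / 17640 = 335.89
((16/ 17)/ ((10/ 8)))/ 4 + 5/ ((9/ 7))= 3119/ 765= 4.08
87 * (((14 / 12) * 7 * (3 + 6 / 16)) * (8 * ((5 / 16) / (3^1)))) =1998.28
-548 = -548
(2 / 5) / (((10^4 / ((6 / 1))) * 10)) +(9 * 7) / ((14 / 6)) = 3375003 / 125000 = 27.00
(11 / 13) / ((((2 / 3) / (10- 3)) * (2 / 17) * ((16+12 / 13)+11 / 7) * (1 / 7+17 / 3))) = 343 / 488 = 0.70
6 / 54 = 1 / 9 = 0.11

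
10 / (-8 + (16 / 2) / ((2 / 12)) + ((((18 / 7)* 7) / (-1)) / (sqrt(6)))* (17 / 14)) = 3570* sqrt(6) / 148997 + 39200 / 148997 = 0.32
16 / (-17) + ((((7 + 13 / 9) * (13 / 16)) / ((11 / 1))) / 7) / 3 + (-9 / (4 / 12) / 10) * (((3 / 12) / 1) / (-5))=-5488589 / 7068600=-0.78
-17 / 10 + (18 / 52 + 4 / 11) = -708 / 715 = -0.99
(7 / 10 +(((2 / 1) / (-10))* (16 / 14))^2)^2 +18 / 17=165788033 / 102042500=1.62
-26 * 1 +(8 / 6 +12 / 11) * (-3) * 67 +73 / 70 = -394417 / 770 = -512.23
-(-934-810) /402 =4.34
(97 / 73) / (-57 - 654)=-97 / 51903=-0.00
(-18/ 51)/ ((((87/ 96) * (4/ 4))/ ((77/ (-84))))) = 176/ 493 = 0.36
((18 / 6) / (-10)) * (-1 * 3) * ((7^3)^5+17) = 4272805358964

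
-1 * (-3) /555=1 /185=0.01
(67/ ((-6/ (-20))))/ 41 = 670/ 123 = 5.45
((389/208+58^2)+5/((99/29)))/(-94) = -35.82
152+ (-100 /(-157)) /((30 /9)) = 23894 /157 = 152.19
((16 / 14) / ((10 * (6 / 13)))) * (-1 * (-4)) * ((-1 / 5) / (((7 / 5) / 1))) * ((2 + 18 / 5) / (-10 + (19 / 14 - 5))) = 832 / 14325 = 0.06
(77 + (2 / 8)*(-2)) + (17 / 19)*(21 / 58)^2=4897071 / 63916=76.62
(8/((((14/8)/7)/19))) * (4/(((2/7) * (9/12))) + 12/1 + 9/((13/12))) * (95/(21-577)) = -21948800/5421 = -4048.85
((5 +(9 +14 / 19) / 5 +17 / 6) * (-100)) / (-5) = 11150 / 57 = 195.61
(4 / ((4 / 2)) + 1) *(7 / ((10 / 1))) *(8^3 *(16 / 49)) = 12288 / 35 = 351.09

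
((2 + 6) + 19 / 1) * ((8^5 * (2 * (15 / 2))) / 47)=13271040 / 47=282362.55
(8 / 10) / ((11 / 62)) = 248 / 55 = 4.51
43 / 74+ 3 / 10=163 / 185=0.88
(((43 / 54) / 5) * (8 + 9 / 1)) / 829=731 / 223830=0.00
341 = 341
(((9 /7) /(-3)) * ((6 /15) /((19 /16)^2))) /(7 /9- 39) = 1728 /543305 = 0.00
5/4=1.25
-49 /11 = -4.45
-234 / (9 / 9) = -234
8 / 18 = 4 / 9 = 0.44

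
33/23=1.43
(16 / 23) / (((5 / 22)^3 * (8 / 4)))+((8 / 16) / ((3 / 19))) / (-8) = 4034207 / 138000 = 29.23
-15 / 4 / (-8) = 15 / 32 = 0.47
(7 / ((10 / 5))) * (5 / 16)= 35 / 32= 1.09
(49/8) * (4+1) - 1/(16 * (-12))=5881/192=30.63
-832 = -832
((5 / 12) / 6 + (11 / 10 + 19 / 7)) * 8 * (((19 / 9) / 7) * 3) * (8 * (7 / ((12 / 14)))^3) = 446473153 / 3645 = 122489.21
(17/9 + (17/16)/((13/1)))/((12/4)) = 3689/5616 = 0.66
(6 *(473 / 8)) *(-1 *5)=-7095 / 4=-1773.75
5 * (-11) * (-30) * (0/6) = 0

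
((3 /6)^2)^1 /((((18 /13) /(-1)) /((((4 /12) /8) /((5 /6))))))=-13 /1440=-0.01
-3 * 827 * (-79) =195999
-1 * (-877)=877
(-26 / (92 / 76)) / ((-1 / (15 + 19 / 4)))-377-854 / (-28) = 1787 / 23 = 77.70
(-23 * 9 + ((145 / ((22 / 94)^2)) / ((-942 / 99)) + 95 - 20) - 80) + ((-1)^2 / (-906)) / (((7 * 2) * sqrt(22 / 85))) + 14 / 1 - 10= -1679347 / 3454 - sqrt(1870) / 279048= -486.20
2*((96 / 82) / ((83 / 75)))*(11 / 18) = 4400 / 3403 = 1.29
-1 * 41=-41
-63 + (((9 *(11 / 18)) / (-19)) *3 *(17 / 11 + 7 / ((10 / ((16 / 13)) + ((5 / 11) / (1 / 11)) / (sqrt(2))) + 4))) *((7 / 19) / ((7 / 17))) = -402100329 / 6215698 + 314160 *sqrt(2) / 3107849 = -64.55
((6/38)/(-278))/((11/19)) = -3/3058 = -0.00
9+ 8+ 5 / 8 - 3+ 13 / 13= 125 / 8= 15.62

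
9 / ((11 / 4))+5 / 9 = 379 / 99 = 3.83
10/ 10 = 1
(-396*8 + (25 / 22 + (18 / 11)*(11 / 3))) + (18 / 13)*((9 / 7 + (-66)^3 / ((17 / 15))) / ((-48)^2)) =-7216973509 / 2178176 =-3313.31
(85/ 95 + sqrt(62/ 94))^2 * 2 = 68 * sqrt(1457)/ 893 + 49548/ 16967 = 5.83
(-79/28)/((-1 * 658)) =0.00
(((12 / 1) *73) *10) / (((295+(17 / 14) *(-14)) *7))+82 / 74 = 201953 / 36001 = 5.61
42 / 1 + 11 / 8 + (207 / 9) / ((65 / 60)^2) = 85139 / 1352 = 62.97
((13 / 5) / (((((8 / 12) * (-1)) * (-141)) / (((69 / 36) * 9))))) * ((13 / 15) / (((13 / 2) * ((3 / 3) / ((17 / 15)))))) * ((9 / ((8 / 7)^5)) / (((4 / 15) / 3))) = 2306609487 / 616038400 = 3.74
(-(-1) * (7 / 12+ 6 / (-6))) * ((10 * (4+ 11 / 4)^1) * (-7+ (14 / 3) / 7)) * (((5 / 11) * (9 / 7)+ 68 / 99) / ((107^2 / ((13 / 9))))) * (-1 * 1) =-5440175 / 190419768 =-0.03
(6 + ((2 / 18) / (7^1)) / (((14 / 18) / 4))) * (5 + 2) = 298 / 7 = 42.57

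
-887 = -887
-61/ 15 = -4.07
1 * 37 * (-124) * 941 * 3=-12951924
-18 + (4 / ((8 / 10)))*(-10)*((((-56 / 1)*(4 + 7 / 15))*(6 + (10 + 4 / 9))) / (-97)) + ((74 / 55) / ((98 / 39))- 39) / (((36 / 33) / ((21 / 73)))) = -28752266609 / 13383090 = -2148.40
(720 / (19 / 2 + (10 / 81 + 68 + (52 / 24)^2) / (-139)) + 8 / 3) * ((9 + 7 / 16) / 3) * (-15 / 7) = -9485796595 / 16978458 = -558.70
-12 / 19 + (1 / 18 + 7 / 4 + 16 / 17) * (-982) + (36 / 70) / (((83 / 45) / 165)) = -8957995681 / 3377934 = -2651.92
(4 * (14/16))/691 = 0.01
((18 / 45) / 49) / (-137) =-2 / 33565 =-0.00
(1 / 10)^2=1 / 100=0.01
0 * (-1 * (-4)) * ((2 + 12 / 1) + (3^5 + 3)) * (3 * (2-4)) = 0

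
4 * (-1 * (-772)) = 3088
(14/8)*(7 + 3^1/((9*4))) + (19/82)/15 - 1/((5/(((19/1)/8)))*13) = 12.37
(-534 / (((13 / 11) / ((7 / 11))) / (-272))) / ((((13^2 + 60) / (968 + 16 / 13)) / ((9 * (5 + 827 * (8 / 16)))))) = 48252155414400 / 38701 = 1246793504.42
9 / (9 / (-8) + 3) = 24 / 5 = 4.80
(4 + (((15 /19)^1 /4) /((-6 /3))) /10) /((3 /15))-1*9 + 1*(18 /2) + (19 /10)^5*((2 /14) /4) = 1108420881 /53200000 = 20.83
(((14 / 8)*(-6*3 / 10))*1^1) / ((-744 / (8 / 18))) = 7 / 3720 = 0.00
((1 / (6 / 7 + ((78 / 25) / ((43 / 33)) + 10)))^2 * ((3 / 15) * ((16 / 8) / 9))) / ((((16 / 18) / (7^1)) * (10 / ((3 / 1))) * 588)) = 323575 / 318197744768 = 0.00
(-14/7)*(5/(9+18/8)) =-8/9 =-0.89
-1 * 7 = -7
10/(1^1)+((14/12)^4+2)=17953/1296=13.85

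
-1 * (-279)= 279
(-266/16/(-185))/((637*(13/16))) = 38/218855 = 0.00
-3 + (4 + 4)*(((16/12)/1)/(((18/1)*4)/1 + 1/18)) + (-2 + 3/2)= -3.35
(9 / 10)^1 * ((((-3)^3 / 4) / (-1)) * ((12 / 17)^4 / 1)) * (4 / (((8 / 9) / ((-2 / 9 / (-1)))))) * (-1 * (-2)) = 1259712 / 417605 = 3.02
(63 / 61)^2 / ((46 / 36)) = 71442 / 85583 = 0.83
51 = 51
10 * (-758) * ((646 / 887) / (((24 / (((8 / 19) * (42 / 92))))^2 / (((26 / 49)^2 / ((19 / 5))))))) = -217773400 / 8300085647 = -0.03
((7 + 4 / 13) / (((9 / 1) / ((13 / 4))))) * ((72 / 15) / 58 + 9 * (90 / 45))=8303 / 174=47.72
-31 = -31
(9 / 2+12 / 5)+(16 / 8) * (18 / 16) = 183 / 20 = 9.15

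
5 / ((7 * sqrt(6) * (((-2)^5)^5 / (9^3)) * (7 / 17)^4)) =-101478015 * sqrt(6) / 1127898677248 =-0.00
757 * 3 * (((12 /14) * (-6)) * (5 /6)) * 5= -340650 /7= -48664.29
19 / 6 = 3.17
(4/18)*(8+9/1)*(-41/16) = -697/72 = -9.68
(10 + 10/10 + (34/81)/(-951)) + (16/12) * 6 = 1463555/77031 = 19.00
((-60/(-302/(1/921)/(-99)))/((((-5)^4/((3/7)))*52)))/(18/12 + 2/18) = -2673/15292015375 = -0.00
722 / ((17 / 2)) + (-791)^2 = 625765.94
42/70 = 3/5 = 0.60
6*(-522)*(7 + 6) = -40716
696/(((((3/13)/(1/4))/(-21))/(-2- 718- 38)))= 12002172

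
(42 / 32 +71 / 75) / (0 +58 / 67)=181637 / 69600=2.61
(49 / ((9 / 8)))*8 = 3136 / 9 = 348.44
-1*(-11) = 11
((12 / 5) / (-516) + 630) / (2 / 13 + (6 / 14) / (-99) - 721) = -406753347 / 465413510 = -0.87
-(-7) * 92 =644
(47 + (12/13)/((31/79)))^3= 7867537892369/65450827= 120205.32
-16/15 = -1.07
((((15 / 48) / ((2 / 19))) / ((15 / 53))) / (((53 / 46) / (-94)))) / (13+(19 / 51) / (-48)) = -2094978 / 31805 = -65.87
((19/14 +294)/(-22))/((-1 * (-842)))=-4135/259336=-0.02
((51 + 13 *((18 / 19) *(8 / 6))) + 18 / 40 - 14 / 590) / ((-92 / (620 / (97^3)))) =-47155247 / 94125791836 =-0.00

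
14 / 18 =7 / 9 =0.78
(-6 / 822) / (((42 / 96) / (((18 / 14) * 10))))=-1440 / 6713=-0.21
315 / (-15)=-21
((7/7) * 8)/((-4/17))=-34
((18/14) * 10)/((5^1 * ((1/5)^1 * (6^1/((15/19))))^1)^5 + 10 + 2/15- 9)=843750/1664012903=0.00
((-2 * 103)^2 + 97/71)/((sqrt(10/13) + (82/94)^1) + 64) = 1871044647589/2859669911 - 2218611359 * sqrt(130)/2859669911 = 645.44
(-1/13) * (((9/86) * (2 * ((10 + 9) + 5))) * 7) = -1512/559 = -2.70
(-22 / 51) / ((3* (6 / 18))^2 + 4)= -22 / 255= -0.09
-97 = -97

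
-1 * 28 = -28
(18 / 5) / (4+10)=9 / 35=0.26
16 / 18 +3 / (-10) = 53 / 90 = 0.59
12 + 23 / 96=1175 / 96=12.24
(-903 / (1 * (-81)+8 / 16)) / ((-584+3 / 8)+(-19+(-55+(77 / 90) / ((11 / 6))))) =-30960 / 1813757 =-0.02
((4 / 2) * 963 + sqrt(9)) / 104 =18.55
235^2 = 55225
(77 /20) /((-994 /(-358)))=1969 /1420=1.39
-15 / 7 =-2.14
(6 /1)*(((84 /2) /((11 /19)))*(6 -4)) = 9576 /11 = 870.55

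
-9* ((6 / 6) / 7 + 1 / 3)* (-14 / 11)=60 / 11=5.45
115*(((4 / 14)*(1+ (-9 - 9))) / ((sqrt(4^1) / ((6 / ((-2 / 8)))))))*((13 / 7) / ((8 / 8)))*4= 2439840 / 49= 49792.65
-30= -30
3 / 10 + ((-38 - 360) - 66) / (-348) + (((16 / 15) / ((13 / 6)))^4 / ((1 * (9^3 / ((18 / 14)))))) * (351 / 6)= 283637701 / 173013750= 1.64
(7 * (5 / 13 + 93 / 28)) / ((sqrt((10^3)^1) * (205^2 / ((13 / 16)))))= 1349 * sqrt(10) / 268960000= 0.00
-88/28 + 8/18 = -170/63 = -2.70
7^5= 16807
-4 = -4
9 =9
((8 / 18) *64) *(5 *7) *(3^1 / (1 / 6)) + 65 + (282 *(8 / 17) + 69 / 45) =4620406 / 255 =18119.24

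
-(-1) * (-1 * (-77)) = 77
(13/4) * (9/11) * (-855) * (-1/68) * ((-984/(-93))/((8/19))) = 77927265/92752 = 840.17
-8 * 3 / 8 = -3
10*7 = 70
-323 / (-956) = 323 / 956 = 0.34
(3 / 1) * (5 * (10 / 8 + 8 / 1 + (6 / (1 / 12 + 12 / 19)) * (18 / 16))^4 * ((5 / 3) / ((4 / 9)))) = 6866246.46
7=7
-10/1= -10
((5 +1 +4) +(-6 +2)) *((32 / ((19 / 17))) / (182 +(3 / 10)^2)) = 326400 / 345971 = 0.94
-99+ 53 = -46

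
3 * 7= 21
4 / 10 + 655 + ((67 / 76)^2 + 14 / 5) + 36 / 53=1009696513 / 1530640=659.66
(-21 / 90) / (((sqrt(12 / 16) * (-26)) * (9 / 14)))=49 * sqrt(3) / 5265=0.02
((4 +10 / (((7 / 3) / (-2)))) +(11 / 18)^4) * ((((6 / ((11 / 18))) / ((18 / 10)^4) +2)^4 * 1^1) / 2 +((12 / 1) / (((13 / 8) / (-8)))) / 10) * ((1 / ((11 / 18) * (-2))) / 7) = 8431611162448205035253 / 521537422702204354446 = 16.17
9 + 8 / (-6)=23 / 3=7.67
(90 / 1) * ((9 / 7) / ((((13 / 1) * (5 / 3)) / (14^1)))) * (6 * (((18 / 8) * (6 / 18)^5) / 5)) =54 / 65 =0.83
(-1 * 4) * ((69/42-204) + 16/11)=61878/77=803.61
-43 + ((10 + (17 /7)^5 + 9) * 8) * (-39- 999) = -14442956461 /16807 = -859341.73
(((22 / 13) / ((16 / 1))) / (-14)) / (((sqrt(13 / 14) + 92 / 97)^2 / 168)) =-523401998427 / 189800533 + 38792253192*sqrt(182) / 189800533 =-0.35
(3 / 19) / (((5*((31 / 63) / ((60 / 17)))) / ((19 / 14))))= 162 / 527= 0.31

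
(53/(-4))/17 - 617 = -42009/68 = -617.78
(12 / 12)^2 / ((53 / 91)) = 91 / 53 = 1.72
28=28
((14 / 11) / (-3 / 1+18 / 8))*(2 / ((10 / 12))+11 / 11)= -952 / 165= -5.77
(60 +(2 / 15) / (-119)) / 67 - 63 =-7427387 / 119595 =-62.10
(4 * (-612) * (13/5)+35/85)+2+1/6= -3244733/510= -6362.22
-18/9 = -2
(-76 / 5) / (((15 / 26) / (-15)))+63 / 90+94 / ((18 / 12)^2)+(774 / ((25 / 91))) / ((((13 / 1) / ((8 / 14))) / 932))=52135451 / 450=115856.56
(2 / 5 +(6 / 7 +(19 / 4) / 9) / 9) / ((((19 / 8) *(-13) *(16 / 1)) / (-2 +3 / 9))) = 6281 / 3361176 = 0.00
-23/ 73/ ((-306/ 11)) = 253/ 22338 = 0.01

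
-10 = -10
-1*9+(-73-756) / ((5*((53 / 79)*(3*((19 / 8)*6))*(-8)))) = -750179 / 90630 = -8.28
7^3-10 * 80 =-457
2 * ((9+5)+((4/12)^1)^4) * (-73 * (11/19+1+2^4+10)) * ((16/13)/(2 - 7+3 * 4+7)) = -4960.09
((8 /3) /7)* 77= 88 /3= 29.33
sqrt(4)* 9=18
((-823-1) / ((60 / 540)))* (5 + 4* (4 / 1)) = -155736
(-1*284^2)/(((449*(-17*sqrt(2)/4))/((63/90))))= 564592*sqrt(2)/38165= 20.92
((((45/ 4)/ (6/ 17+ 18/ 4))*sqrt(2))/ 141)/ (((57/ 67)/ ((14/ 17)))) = 469*sqrt(2)/ 29469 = 0.02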